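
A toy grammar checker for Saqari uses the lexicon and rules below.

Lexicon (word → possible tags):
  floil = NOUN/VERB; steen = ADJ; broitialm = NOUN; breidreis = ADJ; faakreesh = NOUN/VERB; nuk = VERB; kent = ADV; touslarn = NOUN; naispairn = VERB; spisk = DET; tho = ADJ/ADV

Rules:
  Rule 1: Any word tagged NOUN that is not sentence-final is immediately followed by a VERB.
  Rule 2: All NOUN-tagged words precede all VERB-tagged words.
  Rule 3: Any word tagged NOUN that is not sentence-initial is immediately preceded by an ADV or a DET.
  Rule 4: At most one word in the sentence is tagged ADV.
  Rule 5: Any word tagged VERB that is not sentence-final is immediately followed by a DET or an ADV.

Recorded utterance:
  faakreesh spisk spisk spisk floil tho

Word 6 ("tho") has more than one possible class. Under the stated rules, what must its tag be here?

Candidates per position — 1:faakreesh {NOUN,VERB}; 2:spisk {DET}; 3:spisk {DET}; 4:spisk {DET}; 5:floil {NOUN,VERB}; 6:tho {ADJ,ADV}.
At position 1, choosing NOUN makes rule 1 impossible to satisfy; hence VERB.
At position 5, choosing NOUN makes rule 1 impossible to satisfy; hence VERB.
At position 6, choosing ADJ makes rule 5 impossible to satisfy; hence ADV.
The only consistent sequence is: VERB DET DET DET VERB ADV.
Rule-by-rule: rule 1 holds; rule 2 holds; rule 3 holds; rule 4 holds; rule 5 holds.

ADV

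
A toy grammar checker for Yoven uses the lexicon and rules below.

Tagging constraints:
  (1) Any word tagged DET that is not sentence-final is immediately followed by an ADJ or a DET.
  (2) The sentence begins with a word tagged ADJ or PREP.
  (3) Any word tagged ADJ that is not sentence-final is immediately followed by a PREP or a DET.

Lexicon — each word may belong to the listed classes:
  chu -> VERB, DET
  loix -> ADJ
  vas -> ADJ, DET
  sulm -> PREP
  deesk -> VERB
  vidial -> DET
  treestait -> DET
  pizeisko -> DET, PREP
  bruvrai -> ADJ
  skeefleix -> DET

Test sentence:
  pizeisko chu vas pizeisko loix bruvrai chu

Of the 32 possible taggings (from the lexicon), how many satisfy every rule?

0

Candidates per position — 1:pizeisko {DET,PREP}; 2:chu {VERB,DET}; 3:vas {ADJ,DET}; 4:pizeisko {DET,PREP}; 5:loix {ADJ}; 6:bruvrai {ADJ}; 7:chu {VERB,DET}.
There are 32 candidate sequences in total.
Rule 3 cannot be satisfied by any choice of tags from the lexicon.
So there is no consistent tagging.
Count = 0.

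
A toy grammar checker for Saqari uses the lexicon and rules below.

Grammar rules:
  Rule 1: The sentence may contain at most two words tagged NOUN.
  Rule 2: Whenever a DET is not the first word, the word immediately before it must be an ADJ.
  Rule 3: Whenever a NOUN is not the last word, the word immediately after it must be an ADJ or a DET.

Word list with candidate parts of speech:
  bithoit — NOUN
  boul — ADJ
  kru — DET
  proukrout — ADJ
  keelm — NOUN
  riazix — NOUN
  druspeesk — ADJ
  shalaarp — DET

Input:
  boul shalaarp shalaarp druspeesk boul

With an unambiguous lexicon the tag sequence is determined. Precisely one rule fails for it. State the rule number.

2

Fixed tagging: ADJ DET DET ADJ ADJ.
Applying the rules: R1 pass, R2 fail, R3 pass.
Only rule 2 fails.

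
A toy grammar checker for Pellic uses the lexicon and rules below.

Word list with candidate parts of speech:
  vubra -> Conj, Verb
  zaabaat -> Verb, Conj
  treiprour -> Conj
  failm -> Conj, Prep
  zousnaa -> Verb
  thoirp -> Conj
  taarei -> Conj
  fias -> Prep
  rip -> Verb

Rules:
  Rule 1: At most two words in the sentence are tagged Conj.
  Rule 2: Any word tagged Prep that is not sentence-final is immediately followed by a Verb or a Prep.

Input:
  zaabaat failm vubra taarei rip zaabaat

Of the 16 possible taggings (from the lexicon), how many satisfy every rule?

4

Candidates per position — 1:zaabaat {Verb,Conj}; 2:failm {Conj,Prep}; 3:vubra {Conj,Verb}; 4:taarei {Conj}; 5:rip {Verb}; 6:zaabaat {Verb,Conj}.
There are 16 candidate sequences in total.
The sequences that satisfy every rule: Verb Conj Verb Conj Verb Verb; Verb Prep Verb Conj Verb Verb; Verb Prep Verb Conj Verb Conj; Conj Prep Verb Conj Verb Verb.
Count = 4.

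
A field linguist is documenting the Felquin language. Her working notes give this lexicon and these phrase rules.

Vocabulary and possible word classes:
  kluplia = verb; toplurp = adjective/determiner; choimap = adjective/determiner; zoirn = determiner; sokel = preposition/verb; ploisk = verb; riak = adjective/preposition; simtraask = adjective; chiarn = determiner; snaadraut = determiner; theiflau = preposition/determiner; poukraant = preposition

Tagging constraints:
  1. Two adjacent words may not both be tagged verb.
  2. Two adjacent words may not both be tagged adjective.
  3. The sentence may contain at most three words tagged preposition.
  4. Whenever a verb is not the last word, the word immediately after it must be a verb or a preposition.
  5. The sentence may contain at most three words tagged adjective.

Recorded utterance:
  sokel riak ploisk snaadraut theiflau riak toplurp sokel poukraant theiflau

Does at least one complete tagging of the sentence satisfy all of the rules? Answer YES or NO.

NO

Candidates per position — 1:sokel {preposition,verb}; 2:riak {adjective,preposition}; 3:ploisk {verb}; 4:snaadraut {determiner}; 5:theiflau {preposition,determiner}; 6:riak {adjective,preposition}; 7:toplurp {adjective,determiner}; 8:sokel {preposition,verb}; 9:poukraant {preposition}; 10:theiflau {preposition,determiner}.
Rule 4 cannot be satisfied by any choice of tags from the lexicon.
So there is no consistent tagging.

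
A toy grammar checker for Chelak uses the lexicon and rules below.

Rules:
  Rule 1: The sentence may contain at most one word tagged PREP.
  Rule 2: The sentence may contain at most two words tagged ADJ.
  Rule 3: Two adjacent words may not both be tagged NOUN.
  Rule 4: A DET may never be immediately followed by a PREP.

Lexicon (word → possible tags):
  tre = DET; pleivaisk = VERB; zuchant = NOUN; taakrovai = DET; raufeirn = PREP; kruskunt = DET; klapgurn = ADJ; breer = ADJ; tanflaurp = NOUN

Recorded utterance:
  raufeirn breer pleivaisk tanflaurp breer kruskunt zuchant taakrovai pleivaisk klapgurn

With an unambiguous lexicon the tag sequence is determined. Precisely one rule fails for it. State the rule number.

2

Fixed tagging: PREP ADJ VERB NOUN ADJ DET NOUN DET VERB ADJ.
Applying the rules: R1 ok, R2 fails, R3 ok, R4 ok.
Only rule 2 fails.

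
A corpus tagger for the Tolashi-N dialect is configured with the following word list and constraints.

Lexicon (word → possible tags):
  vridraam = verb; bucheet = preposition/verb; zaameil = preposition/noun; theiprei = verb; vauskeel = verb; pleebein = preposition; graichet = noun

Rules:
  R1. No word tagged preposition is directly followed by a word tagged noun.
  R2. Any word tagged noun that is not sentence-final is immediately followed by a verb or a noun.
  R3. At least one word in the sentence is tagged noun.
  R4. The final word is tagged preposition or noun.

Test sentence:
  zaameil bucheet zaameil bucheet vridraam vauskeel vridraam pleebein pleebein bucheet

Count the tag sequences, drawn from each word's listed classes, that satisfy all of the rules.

4

Candidates per position — 1:zaameil {preposition,noun}; 2:bucheet {preposition,verb}; 3:zaameil {preposition,noun}; 4:bucheet {preposition,verb}; 5:vridraam {verb}; 6:vauskeel {verb}; 7:vridraam {verb}; 8:pleebein {preposition}; 9:pleebein {preposition}; 10:bucheet {preposition,verb}.
There are 32 candidate sequences in total.
The sequences that satisfy every rule: preposition verb noun verb verb verb verb preposition preposition preposition; noun verb preposition preposition verb verb verb preposition preposition preposition; noun verb preposition verb verb verb verb preposition preposition preposition; noun verb noun verb verb verb verb preposition preposition preposition.
Count = 4.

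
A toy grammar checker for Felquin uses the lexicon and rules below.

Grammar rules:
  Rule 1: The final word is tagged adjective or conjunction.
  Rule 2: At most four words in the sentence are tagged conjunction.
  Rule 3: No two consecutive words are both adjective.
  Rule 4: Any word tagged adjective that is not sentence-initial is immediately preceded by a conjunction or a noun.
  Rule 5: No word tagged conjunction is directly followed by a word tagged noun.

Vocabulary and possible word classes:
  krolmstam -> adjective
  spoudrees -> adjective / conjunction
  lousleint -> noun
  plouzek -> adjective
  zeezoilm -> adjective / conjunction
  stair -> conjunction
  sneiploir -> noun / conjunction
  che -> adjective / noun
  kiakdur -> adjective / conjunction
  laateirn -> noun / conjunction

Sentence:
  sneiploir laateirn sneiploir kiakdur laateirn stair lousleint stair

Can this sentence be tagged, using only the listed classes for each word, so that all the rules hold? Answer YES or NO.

NO

Candidates per position — 1:sneiploir {noun,conjunction}; 2:laateirn {noun,conjunction}; 3:sneiploir {noun,conjunction}; 4:kiakdur {adjective,conjunction}; 5:laateirn {noun,conjunction}; 6:stair {conjunction}; 7:lousleint {noun}; 8:stair {conjunction}.
Rule 5 cannot be satisfied by any choice of tags from the lexicon.
So there is no consistent tagging.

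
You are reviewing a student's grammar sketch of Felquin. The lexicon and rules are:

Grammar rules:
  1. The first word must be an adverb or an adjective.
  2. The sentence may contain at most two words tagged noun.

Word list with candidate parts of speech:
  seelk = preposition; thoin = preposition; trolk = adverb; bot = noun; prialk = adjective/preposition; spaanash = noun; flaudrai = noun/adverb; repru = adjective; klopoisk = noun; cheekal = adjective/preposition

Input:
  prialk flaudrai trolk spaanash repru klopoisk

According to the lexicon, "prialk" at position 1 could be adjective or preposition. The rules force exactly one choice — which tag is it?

Candidates per position — 1:prialk {adjective,preposition}; 2:flaudrai {noun,adverb}; 3:trolk {adverb}; 4:spaanash {noun}; 5:repru {adjective}; 6:klopoisk {noun}.
At position 1, choosing preposition makes rule 1 impossible to satisfy; hence adjective.
At position 2, choosing noun makes rule 2 impossible to satisfy; hence adverb.
That leaves exactly one tagging: adjective adverb adverb noun adjective noun.
Check: rule 1 holds; rule 2 holds.

adjective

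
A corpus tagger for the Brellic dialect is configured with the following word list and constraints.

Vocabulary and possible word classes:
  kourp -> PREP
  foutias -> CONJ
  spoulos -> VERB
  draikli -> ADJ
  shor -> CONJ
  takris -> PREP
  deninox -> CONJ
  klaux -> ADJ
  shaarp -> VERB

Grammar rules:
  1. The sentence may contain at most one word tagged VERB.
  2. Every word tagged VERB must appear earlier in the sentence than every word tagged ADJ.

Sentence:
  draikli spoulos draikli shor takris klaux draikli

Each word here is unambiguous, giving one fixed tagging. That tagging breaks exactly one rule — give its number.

Fixed tagging: ADJ VERB ADJ CONJ PREP ADJ ADJ.
Applying the rules: R1 holds, R2 violated.
Only rule 2 fails.

2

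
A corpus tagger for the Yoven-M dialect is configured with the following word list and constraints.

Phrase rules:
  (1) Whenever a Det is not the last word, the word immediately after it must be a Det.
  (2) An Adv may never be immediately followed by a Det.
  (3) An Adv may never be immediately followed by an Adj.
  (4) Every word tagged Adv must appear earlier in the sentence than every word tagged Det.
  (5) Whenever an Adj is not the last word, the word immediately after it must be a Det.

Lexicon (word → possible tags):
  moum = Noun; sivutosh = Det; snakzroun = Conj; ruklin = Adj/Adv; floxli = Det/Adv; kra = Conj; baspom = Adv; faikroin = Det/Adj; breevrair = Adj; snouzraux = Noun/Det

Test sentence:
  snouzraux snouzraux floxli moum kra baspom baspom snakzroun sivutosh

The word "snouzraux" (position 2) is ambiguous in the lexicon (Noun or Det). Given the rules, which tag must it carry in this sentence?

Candidates per position — 1:snouzraux {Noun,Det}; 2:snouzraux {Noun,Det}; 3:floxli {Det,Adv}; 4:moum {Noun}; 5:kra {Conj}; 6:baspom {Adv}; 7:baspom {Adv}; 8:snakzroun {Conj}; 9:sivutosh {Det}.
Position 1: Det is ruled out by rule 1; that leaves Noun.
Position 2: Det is ruled out by rule 1; that leaves Noun.
Position 3: Det is ruled out by rule 1; that leaves Adv.
The only consistent sequence is: Noun Noun Adv Noun Conj Adv Adv Conj Det.
Checking: rule 1 ✓; rule 2 ✓; rule 3 ✓; rule 4 ✓; rule 5 ✓.

Noun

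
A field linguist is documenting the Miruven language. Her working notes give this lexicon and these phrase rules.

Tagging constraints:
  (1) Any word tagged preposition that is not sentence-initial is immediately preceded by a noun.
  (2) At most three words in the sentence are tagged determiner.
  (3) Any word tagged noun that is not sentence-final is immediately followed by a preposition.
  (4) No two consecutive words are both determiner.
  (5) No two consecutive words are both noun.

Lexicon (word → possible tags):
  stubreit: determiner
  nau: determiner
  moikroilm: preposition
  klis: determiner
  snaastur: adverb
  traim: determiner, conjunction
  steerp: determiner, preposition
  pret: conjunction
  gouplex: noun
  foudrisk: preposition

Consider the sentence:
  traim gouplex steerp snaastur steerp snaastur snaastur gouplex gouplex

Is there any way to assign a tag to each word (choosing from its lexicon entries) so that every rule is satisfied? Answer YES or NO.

Candidates per position — 1:traim {determiner,conjunction}; 2:gouplex {noun}; 3:steerp {determiner,preposition}; 4:snaastur {adverb}; 5:steerp {determiner,preposition}; 6:snaastur {adverb}; 7:snaastur {adverb}; 8:gouplex {noun}; 9:gouplex {noun}.
Rule 3 cannot be satisfied by any choice of tags from the lexicon.
So there is no consistent tagging.

NO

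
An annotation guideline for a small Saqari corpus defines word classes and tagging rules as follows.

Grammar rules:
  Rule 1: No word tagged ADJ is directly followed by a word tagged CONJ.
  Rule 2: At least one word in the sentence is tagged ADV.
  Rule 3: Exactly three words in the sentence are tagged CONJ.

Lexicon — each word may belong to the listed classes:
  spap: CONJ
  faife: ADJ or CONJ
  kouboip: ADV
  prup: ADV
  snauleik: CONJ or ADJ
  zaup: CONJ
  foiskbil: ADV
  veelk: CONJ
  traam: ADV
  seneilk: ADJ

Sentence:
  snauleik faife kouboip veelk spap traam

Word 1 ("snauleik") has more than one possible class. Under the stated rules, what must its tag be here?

CONJ

Candidates per position — 1:snauleik {CONJ,ADJ}; 2:faife {ADJ,CONJ}; 3:kouboip {ADV}; 4:veelk {CONJ}; 5:spap {CONJ}; 6:traam {ADV}.
Position 1: the remaining choice is settled jointly with positions 2 — only CONJ at position 1 is part of a tagging that satisfies every rule.
So the tagging must be: CONJ ADJ ADV CONJ CONJ ADV.
Verifying each rule — rule 1 holds; rule 2 holds; rule 3 holds.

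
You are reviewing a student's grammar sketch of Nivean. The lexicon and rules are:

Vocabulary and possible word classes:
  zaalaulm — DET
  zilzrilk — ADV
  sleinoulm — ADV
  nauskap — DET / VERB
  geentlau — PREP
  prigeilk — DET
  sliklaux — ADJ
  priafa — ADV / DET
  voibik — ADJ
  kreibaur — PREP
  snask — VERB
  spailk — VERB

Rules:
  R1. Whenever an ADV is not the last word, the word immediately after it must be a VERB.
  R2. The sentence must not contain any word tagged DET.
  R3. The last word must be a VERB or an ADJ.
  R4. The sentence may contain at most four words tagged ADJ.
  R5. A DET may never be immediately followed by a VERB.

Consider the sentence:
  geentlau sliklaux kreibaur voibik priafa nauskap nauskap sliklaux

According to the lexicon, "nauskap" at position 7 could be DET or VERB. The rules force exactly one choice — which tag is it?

VERB

Candidates per position — 1:geentlau {PREP}; 2:sliklaux {ADJ}; 3:kreibaur {PREP}; 4:voibik {ADJ}; 5:priafa {ADV,DET}; 6:nauskap {DET,VERB}; 7:nauskap {DET,VERB}; 8:sliklaux {ADJ}.
If word 5 were DET, no tagging could satisfy rule 2; so word 5 is ADV.
If word 6 were DET, no tagging could satisfy rule 1; so word 6 is VERB.
If word 7 were DET, no tagging could satisfy rule 2; so word 7 is VERB.
The unique satisfying tagging is: PREP ADJ PREP ADJ ADV VERB VERB ADJ.
Check: rule 1 holds; rule 2 holds; rule 3 holds; rule 4 holds; rule 5 holds.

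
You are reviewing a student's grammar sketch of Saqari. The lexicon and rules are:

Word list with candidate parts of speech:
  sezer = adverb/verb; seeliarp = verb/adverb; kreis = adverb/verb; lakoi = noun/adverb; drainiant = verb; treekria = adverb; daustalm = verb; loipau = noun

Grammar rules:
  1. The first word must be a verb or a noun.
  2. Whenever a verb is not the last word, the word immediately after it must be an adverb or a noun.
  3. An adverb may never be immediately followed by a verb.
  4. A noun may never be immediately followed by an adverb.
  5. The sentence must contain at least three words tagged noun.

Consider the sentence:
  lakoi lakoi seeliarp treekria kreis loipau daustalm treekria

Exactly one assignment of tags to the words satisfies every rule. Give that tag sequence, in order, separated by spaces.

noun noun verb adverb adverb noun verb adverb

Candidates per position — 1:lakoi {noun,adverb}; 2:lakoi {noun,adverb}; 3:seeliarp {verb,adverb}; 4:treekria {adverb}; 5:kreis {adverb,verb}; 6:loipau {noun}; 7:daustalm {verb}; 8:treekria {adverb}.
Position 1: tagging it adverb would leave rule 1 unsatisfiable, so it must be noun.
Position 2: tagging it adverb would leave rule 4 unsatisfiable, so it must be noun.
Position 3: tagging it adverb would leave rule 4 unsatisfiable, so it must be verb.
Position 5: tagging it verb would leave rule 3 unsatisfiable, so it must be adverb.
The only consistent sequence is: noun noun verb adverb adverb noun verb adverb.
Check: rule 1 satisfied; rule 2 satisfied; rule 3 satisfied; rule 4 satisfied; rule 5 satisfied.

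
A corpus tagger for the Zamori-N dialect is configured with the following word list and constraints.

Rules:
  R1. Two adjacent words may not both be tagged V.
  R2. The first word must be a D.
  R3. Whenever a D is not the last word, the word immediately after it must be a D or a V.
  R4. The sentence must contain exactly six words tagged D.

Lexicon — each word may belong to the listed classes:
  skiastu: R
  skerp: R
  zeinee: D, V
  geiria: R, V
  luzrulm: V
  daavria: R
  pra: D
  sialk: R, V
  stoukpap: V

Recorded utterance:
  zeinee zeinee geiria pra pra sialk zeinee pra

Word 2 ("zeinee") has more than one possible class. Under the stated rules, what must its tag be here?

Candidates per position — 1:zeinee {D,V}; 2:zeinee {D,V}; 3:geiria {R,V}; 4:pra {D}; 5:pra {D}; 6:sialk {R,V}; 7:zeinee {D,V}; 8:pra {D}.
If word 1 were V, no tagging could satisfy rule 2; so word 1 is D.
If word 2 were V, no tagging could satisfy rule 4; so word 2 is D.
If word 3 were R, no tagging could satisfy rule 3; so word 3 is V.
If word 6 were R, no tagging could satisfy rule 3; so word 6 is V.
If word 7 were V, no tagging could satisfy rule 1; so word 7 is D.
That leaves exactly one tagging: D D V D D V D D.
Verifying each rule — rule 1 ok; rule 2 ok; rule 3 ok; rule 4 ok.

D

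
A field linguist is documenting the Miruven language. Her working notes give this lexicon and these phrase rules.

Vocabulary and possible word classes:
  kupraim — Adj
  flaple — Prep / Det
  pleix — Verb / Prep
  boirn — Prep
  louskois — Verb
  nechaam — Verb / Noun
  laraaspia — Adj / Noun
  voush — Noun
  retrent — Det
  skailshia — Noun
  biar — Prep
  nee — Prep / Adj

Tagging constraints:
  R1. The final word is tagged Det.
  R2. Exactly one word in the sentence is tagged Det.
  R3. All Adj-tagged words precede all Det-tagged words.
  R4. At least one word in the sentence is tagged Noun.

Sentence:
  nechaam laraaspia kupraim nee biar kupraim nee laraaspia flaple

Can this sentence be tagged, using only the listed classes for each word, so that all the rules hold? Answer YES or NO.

YES

Candidates per position — 1:nechaam {Verb,Noun}; 2:laraaspia {Adj,Noun}; 3:kupraim {Adj}; 4:nee {Prep,Adj}; 5:biar {Prep}; 6:kupraim {Adj}; 7:nee {Prep,Adj}; 8:laraaspia {Adj,Noun}; 9:flaple {Prep,Det}.
One satisfying assignment: Verb Noun Adj Adj Prep Adj Prep Noun Det.
Checking: rule 1 ok; rule 2 ok; rule 3 ok; rule 4 ok.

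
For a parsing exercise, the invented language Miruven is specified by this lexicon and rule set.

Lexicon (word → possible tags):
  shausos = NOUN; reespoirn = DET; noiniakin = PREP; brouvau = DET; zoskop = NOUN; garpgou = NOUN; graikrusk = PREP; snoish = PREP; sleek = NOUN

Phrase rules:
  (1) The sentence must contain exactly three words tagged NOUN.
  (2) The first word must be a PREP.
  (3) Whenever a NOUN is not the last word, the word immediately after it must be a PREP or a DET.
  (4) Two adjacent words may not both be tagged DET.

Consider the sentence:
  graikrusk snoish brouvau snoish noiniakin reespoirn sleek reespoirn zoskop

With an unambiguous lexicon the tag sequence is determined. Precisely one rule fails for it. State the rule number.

Fixed tagging: PREP PREP DET PREP PREP DET NOUN DET NOUN.
Rule check: R1 violated, R2 holds, R3 holds, R4 holds.
Only rule 1 fails.

1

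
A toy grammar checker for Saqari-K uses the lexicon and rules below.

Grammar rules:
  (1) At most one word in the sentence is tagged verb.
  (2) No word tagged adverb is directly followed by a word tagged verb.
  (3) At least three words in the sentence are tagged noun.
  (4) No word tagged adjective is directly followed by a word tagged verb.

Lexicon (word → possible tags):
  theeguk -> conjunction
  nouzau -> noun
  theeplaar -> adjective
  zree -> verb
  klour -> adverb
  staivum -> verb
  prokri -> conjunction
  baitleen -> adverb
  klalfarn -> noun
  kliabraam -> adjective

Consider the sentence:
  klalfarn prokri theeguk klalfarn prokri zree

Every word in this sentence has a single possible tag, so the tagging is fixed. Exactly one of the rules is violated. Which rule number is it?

3

Fixed tagging: noun conjunction conjunction noun conjunction verb.
Rule check: R1 ✓, R2 ✓, R3 ✗, R4 ✓.
Only rule 3 fails.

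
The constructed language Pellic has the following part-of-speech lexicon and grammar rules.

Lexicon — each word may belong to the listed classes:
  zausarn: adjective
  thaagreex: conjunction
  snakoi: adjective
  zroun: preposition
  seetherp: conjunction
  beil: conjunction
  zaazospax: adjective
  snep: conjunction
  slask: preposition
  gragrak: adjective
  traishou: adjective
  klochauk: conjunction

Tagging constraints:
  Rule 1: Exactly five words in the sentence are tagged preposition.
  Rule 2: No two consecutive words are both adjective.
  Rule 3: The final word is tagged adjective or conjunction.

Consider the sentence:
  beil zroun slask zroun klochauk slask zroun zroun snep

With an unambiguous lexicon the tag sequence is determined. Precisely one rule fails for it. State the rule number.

1

Fixed tagging: conjunction preposition preposition preposition conjunction preposition preposition preposition conjunction.
Applying the rules: R1 ✗, R2 ✓, R3 ✓.
Only rule 1 fails.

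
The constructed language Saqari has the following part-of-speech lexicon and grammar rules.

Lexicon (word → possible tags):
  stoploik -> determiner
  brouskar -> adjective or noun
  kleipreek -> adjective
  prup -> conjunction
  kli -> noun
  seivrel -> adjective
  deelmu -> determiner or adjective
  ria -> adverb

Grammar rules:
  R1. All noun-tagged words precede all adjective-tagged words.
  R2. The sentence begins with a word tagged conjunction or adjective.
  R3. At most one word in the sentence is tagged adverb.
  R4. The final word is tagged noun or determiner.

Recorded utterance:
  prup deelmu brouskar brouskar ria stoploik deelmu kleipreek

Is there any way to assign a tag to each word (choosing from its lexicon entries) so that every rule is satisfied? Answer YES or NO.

Candidates per position — 1:prup {conjunction}; 2:deelmu {determiner,adjective}; 3:brouskar {adjective,noun}; 4:brouskar {adjective,noun}; 5:ria {adverb}; 6:stoploik {determiner}; 7:deelmu {determiner,adjective}; 8:kleipreek {adjective}.
Rule 4 cannot be satisfied by any choice of tags from the lexicon.
So there is no consistent tagging.

NO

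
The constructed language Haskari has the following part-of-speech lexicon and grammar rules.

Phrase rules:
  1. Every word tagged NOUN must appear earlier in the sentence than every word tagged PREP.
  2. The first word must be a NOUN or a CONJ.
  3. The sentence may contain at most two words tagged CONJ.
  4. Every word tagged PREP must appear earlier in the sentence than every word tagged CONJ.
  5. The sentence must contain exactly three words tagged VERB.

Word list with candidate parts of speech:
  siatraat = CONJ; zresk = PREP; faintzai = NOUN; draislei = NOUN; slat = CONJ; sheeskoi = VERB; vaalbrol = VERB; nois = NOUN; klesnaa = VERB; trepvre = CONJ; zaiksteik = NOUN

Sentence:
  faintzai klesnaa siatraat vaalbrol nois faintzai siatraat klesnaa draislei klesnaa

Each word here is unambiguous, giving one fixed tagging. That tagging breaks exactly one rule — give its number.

5

Fixed tagging: NOUN VERB CONJ VERB NOUN NOUN CONJ VERB NOUN VERB.
Applying the rules: R1 holds, R2 holds, R3 holds, R4 holds, R5 violated.
Only rule 5 fails.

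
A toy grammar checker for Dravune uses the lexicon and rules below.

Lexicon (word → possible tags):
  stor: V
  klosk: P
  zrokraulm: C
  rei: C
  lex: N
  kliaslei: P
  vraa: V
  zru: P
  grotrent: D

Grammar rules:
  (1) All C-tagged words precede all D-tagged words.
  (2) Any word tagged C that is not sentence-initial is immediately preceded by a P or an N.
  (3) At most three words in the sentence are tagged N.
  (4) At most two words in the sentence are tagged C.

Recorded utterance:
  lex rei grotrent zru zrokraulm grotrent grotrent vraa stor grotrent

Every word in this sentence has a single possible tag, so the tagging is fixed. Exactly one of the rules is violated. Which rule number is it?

1

Fixed tagging: N C D P C D D V V D.
Applying the rules: R1 ✗, R2 ✓, R3 ✓, R4 ✓.
Only rule 1 fails.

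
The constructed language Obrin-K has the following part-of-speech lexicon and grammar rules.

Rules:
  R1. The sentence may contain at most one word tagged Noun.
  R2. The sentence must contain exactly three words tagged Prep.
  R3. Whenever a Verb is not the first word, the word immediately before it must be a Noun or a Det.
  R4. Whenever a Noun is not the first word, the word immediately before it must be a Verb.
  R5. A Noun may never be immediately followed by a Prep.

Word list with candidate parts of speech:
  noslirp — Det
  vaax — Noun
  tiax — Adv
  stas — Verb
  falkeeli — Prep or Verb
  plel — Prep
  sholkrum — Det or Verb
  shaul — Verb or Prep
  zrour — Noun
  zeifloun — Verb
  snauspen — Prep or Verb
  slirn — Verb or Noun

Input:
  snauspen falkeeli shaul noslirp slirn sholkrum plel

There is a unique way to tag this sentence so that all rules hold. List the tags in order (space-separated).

Candidates per position — 1:snauspen {Prep,Verb}; 2:falkeeli {Prep,Verb}; 3:shaul {Verb,Prep}; 4:noslirp {Det}; 5:slirn {Verb,Noun}; 6:sholkrum {Det,Verb}; 7:plel {Prep}.
If word 2 were Verb, no tagging could satisfy rule 3; so word 2 is Prep.
If word 3 were Verb, no tagging could satisfy rule 3; so word 3 is Prep.
If word 5 were Noun, no tagging could satisfy rule 4; so word 5 is Verb.
If word 6 were Verb, no tagging could satisfy rule 3; so word 6 is Det.
If word 1 were Prep, no tagging could satisfy rule 2; so word 1 is Verb.
So the tagging must be: Verb Prep Prep Det Verb Det Prep.
Verifying each rule — rule 1 satisfied; rule 2 satisfied; rule 3 satisfied; rule 4 satisfied; rule 5 satisfied.

Verb Prep Prep Det Verb Det Prep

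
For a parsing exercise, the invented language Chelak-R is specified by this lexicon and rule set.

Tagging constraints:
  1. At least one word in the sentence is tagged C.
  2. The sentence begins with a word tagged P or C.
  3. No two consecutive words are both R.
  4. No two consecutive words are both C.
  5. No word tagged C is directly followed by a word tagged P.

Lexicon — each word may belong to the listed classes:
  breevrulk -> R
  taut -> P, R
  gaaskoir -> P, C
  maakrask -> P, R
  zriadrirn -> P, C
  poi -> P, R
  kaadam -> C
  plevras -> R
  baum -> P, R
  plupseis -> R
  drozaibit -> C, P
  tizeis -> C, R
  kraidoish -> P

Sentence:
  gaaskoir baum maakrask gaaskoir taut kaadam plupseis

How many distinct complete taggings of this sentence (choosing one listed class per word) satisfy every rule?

Candidates per position — 1:gaaskoir {P,C}; 2:baum {P,R}; 3:maakrask {P,R}; 4:gaaskoir {P,C}; 5:taut {P,R}; 6:kaadam {C}; 7:plupseis {R}.
There are 32 candidate sequences in total.
Checking each against the rules leaves 12 sequences.
Count = 12.

12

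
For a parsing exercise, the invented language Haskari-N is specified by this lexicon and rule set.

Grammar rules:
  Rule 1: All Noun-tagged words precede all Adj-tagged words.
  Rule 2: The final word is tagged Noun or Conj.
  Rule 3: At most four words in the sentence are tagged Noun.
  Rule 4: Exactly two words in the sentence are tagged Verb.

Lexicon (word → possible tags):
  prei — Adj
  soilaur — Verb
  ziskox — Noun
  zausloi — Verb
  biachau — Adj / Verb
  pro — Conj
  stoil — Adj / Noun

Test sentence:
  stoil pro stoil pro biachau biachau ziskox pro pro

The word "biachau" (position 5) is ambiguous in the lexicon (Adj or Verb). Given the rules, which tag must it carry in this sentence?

Verb

Candidates per position — 1:stoil {Adj,Noun}; 2:pro {Conj}; 3:stoil {Adj,Noun}; 4:pro {Conj}; 5:biachau {Adj,Verb}; 6:biachau {Adj,Verb}; 7:ziskox {Noun}; 8:pro {Conj}; 9:pro {Conj}.
At position 1, choosing Adj makes rule 1 impossible to satisfy; hence Noun.
At position 3, choosing Adj makes rule 1 impossible to satisfy; hence Noun.
At position 5, choosing Adj makes rule 1 impossible to satisfy; hence Verb.
At position 6, choosing Adj makes rule 1 impossible to satisfy; hence Verb.
The unique satisfying tagging is: Noun Conj Noun Conj Verb Verb Noun Conj Conj.
Verifying each rule — rule 1 holds; rule 2 holds; rule 3 holds; rule 4 holds.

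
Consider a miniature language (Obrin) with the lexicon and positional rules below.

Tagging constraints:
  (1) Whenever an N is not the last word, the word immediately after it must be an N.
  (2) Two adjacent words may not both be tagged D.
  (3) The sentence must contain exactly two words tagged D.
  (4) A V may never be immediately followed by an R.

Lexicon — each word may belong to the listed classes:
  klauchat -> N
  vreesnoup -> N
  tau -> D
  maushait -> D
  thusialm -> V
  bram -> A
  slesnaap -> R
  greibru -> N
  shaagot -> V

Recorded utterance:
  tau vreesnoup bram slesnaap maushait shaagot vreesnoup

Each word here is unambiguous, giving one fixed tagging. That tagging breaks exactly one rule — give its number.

1

Fixed tagging: D N A R D V N.
Rule check: R1 fails, R2 ok, R3 ok, R4 ok.
Only rule 1 fails.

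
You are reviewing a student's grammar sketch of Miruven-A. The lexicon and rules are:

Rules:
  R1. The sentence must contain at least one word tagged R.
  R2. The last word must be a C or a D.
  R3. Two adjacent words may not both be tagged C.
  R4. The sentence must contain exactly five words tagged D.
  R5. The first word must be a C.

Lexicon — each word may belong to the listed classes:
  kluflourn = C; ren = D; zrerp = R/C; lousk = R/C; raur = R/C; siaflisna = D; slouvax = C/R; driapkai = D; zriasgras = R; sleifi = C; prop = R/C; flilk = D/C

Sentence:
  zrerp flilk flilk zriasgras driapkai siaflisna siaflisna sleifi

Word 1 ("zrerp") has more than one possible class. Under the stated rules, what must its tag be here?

Candidates per position — 1:zrerp {R,C}; 2:flilk {D,C}; 3:flilk {D,C}; 4:zriasgras {R}; 5:driapkai {D}; 6:siaflisna {D}; 7:siaflisna {D}; 8:sleifi {C}.
At position 1, choosing R makes rule 5 impossible to satisfy; hence C.
At position 2, choosing C makes rule 3 impossible to satisfy; hence D.
At position 3, choosing C makes rule 4 impossible to satisfy; hence D.
That leaves exactly one tagging: C D D R D D D C.
Check: rule 1 ✓; rule 2 ✓; rule 3 ✓; rule 4 ✓; rule 5 ✓.

C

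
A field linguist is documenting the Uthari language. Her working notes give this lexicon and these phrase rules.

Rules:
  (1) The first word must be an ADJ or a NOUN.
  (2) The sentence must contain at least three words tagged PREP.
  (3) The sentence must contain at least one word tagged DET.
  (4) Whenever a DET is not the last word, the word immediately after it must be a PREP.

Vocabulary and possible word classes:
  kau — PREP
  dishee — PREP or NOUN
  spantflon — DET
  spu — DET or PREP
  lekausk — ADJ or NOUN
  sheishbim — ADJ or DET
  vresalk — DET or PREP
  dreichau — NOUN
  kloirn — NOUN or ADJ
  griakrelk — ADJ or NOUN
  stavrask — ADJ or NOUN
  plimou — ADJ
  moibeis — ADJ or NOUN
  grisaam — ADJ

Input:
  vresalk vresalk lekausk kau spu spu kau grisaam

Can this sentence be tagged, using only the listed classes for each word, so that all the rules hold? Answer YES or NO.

NO

Candidates per position — 1:vresalk {DET,PREP}; 2:vresalk {DET,PREP}; 3:lekausk {ADJ,NOUN}; 4:kau {PREP}; 5:spu {DET,PREP}; 6:spu {DET,PREP}; 7:kau {PREP}; 8:grisaam {ADJ}.
Rule 1 cannot be satisfied by any choice of tags from the lexicon.
So there is no consistent tagging.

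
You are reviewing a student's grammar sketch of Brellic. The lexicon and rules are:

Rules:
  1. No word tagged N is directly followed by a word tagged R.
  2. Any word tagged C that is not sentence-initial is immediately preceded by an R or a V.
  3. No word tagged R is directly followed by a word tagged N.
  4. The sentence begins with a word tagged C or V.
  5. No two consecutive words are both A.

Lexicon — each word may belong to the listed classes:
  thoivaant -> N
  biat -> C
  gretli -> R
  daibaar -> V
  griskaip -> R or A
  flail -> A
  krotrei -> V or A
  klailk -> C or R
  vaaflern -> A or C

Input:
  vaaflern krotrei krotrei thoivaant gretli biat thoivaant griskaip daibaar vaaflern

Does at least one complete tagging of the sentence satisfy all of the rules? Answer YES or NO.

NO

Candidates per position — 1:vaaflern {A,C}; 2:krotrei {V,A}; 3:krotrei {V,A}; 4:thoivaant {N}; 5:gretli {R}; 6:biat {C}; 7:thoivaant {N}; 8:griskaip {R,A}; 9:daibaar {V}; 10:vaaflern {A,C}.
Rule 1 cannot be satisfied by any choice of tags from the lexicon.
So there is no consistent tagging.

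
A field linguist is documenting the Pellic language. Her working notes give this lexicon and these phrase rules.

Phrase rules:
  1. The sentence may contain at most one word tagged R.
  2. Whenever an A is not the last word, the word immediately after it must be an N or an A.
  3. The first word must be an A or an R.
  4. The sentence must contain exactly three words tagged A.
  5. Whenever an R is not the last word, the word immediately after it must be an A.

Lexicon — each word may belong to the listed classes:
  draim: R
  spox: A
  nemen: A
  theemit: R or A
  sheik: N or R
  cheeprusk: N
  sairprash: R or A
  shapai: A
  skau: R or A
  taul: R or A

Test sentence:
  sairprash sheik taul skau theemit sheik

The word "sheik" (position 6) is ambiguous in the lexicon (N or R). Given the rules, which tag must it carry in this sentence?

Candidates per position — 1:sairprash {R,A}; 2:sheik {N,R}; 3:taul {R,A}; 4:skau {R,A}; 5:theemit {R,A}; 6:sheik {N,R}.
Position 1: tagging it R would leave rule 5 unsatisfiable, so it must be A.
Position 2: tagging it R would leave rule 2 unsatisfiable, so it must be N.
Position 5: tagging it R would leave rule 5 unsatisfiable, so it must be A.
Position 6: tagging it R would leave rule 2 unsatisfiable, so it must be N.
The remaining ambiguous positions (3, 4) are resolved jointly — only one combination satisfies every rule.
So the tagging must be: A N R A A N.
Check: rule 1 satisfied; rule 2 satisfied; rule 3 satisfied; rule 4 satisfied; rule 5 satisfied.

N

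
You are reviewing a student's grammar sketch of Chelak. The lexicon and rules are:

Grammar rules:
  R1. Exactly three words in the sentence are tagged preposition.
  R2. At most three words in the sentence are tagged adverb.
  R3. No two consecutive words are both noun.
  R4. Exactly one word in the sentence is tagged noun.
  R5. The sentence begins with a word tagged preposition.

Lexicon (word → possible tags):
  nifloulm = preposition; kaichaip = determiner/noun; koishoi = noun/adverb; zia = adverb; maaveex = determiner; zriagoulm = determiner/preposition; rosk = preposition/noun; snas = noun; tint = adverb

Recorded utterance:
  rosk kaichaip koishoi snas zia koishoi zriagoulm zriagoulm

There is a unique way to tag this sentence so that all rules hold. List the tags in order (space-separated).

Candidates per position — 1:rosk {preposition,noun}; 2:kaichaip {determiner,noun}; 3:koishoi {noun,adverb}; 4:snas {noun}; 5:zia {adverb}; 6:koishoi {noun,adverb}; 7:zriagoulm {determiner,preposition}; 8:zriagoulm {determiner,preposition}.
At position 1, choosing noun makes rule 1 impossible to satisfy; hence preposition.
At position 2, choosing noun makes rule 4 impossible to satisfy; hence determiner.
At position 3, choosing noun makes rule 3 impossible to satisfy; hence adverb.
At position 6, choosing noun makes rule 4 impossible to satisfy; hence adverb.
At position 7, choosing determiner makes rule 1 impossible to satisfy; hence preposition.
At position 8, choosing determiner makes rule 1 impossible to satisfy; hence preposition.
The unique satisfying tagging is: preposition determiner adverb noun adverb adverb preposition preposition.
Checking: rule 1 satisfied; rule 2 satisfied; rule 3 satisfied; rule 4 satisfied; rule 5 satisfied.

preposition determiner adverb noun adverb adverb preposition preposition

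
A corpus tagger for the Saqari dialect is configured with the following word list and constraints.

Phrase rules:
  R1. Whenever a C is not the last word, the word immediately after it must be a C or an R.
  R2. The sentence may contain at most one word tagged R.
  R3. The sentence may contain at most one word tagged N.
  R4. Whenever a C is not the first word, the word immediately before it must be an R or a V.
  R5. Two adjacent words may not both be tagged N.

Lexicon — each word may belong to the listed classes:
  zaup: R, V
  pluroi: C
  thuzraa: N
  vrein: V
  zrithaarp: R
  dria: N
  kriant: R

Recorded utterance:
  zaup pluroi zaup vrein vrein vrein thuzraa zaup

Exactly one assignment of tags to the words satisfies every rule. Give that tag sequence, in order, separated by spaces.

V C R V V V N V

Candidates per position — 1:zaup {R,V}; 2:pluroi {C}; 3:zaup {R,V}; 4:vrein {V}; 5:vrein {V}; 6:vrein {V}; 7:thuzraa {N}; 8:zaup {R,V}.
At position 3, choosing V makes rule 1 impossible to satisfy; hence R.
At position 8, choosing R makes rule 2 impossible to satisfy; hence V.
At position 1, choosing R makes rule 2 impossible to satisfy; hence V.
That leaves exactly one tagging: V C R V V V N V.
Verifying each rule — rule 1 satisfied; rule 2 satisfied; rule 3 satisfied; rule 4 satisfied; rule 5 satisfied.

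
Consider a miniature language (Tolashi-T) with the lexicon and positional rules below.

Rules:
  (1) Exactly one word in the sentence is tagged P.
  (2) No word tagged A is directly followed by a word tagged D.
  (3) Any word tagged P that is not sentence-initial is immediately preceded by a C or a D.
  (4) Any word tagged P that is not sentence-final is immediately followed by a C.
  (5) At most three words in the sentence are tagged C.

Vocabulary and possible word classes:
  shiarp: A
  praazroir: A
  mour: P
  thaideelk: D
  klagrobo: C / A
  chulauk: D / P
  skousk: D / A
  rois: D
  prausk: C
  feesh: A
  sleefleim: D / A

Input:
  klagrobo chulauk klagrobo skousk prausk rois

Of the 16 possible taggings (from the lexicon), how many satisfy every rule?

2

Candidates per position — 1:klagrobo {C,A}; 2:chulauk {D,P}; 3:klagrobo {C,A}; 4:skousk {D,A}; 5:prausk {C}; 6:rois {D}.
There are 16 candidate sequences in total.
The sequences that satisfy every rule: C P C D C D; C P C A C D.
Count = 2.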